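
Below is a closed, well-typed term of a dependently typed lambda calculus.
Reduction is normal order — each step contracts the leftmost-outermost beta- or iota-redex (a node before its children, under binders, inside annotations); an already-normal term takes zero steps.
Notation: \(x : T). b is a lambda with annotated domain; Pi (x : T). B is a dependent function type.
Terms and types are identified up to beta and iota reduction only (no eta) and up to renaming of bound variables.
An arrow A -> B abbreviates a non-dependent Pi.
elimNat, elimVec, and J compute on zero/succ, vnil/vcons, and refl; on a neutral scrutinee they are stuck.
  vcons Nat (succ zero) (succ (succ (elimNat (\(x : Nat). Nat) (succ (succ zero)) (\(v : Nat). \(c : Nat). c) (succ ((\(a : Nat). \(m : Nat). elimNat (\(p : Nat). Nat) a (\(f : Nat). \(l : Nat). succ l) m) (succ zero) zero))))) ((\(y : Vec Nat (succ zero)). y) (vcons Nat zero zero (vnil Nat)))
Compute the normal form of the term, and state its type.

resulting normal form:
  vcons Nat (succ zero) (succ (succ (succ (succ zero)))) (vcons Nat zero zero (vnil Nat))
type:
  Vec Nat (succ (succ zero))


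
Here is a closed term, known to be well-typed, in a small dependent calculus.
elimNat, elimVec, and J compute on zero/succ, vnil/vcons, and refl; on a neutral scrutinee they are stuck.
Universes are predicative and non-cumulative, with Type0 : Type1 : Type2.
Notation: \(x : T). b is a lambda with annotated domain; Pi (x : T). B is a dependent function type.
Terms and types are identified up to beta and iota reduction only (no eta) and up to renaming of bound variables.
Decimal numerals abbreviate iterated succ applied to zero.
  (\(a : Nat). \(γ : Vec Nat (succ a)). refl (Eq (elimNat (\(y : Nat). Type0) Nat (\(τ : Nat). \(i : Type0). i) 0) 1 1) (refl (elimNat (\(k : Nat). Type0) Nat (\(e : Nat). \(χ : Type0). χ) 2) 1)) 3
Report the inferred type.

inferred type:
  Pi (a : Vec Nat 4). Eq (Eq Nat 1 1) (refl Nat 1) (refl Nat 1)


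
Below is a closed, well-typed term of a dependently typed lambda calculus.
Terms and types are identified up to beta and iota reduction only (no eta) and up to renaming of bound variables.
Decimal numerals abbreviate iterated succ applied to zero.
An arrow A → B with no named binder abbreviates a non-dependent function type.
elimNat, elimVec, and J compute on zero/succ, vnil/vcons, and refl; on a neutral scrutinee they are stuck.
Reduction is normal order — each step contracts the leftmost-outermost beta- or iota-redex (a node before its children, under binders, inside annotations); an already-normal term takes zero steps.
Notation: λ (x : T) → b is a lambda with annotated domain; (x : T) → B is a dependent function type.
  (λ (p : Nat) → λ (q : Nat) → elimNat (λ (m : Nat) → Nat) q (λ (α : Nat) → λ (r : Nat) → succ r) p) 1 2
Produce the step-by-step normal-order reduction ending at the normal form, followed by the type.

normal-order reduction sequence:
  (λ (p : Nat) → λ (q : Nat) → elimNat (λ (m : Nat) → Nat) q (λ (α : Nat) → λ (r : Nat) → succ r) p) 1 2
  ~> (λ (p : Nat) → elimNat (λ (q : Nat) → Nat) p (λ (m : Nat) → λ (α : Nat) → succ α) 1) 2
  ~> elimNat (λ (p : Nat) → Nat) 2 (λ (q : Nat) → λ (m : Nat) → succ m) 1
  ~> (λ (p : Nat) → λ (q : Nat) → succ q) 0 (elimNat (λ (m : Nat) → Nat) 2 (λ (α : Nat) → λ (r : Nat) → succ r) 0)
  ~> (λ (p : Nat) → succ p) (elimNat (λ (q : Nat) → Nat) 2 (λ (m : Nat) → λ (α : Nat) → succ α) 0)
  ~> succ (elimNat (λ (p : Nat) → Nat) 2 (λ (q : Nat) → λ (m : Nat) → succ m) 0)
  ~> 3
type:
  Nat


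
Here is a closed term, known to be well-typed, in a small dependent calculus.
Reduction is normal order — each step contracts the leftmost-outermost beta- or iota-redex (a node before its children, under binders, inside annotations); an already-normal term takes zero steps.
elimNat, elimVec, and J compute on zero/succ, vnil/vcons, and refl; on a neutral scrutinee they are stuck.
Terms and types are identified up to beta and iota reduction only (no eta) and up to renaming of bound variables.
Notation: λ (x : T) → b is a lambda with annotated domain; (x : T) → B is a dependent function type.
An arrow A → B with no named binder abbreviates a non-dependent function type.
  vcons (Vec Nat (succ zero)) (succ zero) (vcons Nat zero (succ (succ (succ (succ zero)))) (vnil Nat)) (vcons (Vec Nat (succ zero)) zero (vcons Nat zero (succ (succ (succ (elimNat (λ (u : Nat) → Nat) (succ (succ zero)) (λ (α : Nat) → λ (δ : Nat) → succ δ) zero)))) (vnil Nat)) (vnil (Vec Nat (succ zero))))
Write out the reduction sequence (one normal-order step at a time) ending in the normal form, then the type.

normal-order reduction:
  vcons (Vec Nat (succ zero)) (succ zero) (vcons Nat zero (succ (succ (succ (succ zero)))) (vnil Nat)) (vcons (Vec Nat (succ zero)) zero (vcons Nat zero (succ (succ (succ (elimNat (λ (u : Nat) → Nat) (succ (succ zero)) (λ (α : Nat) → λ (δ : Nat) → succ δ) zero)))) (vnil Nat)) (vnil (Vec Nat (succ zero))))
  ~> vcons (Vec Nat (succ zero)) (succ zero) (vcons Nat zero (succ (succ (succ (succ zero)))) (vnil Nat)) (vcons (Vec Nat (succ zero)) zero (vcons Nat zero (succ (succ (succ (succ (succ zero))))) (vnil Nat)) (vnil (Vec Nat (succ zero))))
type:
  Vec (Vec Nat (succ zero)) (succ (succ zero))


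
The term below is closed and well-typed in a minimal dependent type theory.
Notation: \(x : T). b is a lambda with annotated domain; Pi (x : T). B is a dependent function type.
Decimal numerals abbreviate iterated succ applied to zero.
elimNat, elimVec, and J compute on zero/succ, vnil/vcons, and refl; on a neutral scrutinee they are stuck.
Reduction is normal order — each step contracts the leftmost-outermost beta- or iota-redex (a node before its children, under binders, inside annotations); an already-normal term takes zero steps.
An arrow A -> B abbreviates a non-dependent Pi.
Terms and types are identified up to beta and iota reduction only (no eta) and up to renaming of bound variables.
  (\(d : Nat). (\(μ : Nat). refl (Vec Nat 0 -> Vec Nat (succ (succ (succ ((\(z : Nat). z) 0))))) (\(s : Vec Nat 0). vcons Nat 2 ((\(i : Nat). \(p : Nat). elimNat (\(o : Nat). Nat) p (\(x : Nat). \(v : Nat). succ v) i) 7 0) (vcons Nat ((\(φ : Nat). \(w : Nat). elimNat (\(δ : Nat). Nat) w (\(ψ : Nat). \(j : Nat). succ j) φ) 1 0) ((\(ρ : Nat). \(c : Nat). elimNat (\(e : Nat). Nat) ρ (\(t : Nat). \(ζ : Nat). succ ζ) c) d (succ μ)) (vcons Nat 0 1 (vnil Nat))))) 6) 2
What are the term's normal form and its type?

normal form:
  refl (Vec Nat 0 -> Vec Nat 3) (\(d : Vec Nat 0). vcons Nat 2 7 (vcons Nat 1 9 (vcons Nat 0 1 (vnil Nat))))
inferred type:
  Eq (Vec Nat 0 -> Vec Nat 3) (\(d : Vec Nat 0). vcons Nat 2 7 (vcons Nat 1 9 (vcons Nat 0 1 (vnil Nat)))) (\(μ : Vec Nat 0). vcons Nat 2 7 (vcons Nat 1 9 (vcons Nat 0 1 (vnil Nat))))


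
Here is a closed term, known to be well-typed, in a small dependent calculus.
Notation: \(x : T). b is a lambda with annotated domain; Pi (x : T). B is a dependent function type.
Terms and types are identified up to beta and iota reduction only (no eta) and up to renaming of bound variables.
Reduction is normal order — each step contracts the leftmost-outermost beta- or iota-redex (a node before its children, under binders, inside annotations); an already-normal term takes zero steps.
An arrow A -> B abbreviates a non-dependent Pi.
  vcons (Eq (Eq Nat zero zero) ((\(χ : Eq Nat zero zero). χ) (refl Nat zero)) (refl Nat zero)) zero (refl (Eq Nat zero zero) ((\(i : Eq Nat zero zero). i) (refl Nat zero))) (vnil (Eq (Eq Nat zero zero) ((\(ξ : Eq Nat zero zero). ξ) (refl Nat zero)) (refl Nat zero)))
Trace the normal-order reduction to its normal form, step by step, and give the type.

reduction (normal order):
  vcons (Eq (Eq Nat zero zero) ((\(χ : Eq Nat zero zero). χ) (refl Nat zero)) (refl Nat zero)) zero (refl (Eq Nat zero zero) ((\(i : Eq Nat zero zero). i) (refl Nat zero))) (vnil (Eq (Eq Nat zero zero) ((\(ξ : Eq Nat zero zero). ξ) (refl Nat zero)) (refl Nat zero)))
  ~> vcons (Eq (Eq Nat zero zero) (refl Nat zero) (refl Nat zero)) zero (refl (Eq Nat zero zero) ((\(χ : Eq Nat zero zero). χ) (refl Nat zero))) (vnil (Eq (Eq Nat zero zero) ((\(i : Eq Nat zero zero). i) (refl Nat zero)) (refl Nat zero)))
  ~> vcons (Eq (Eq Nat zero zero) (refl Nat zero) (refl Nat zero)) zero (refl (Eq Nat zero zero) (refl Nat zero)) (vnil (Eq (Eq Nat zero zero) ((\(χ : Eq Nat zero zero). χ) (refl Nat zero)) (refl Nat zero)))
  ~> vcons (Eq (Eq Nat zero zero) (refl Nat zero) (refl Nat zero)) zero (refl (Eq Nat zero zero) (refl Nat zero)) (vnil (Eq (Eq Nat zero zero) (refl Nat zero) (refl Nat zero)))
the term's type:
  Vec (Eq (Eq Nat zero zero) (refl Nat zero) (refl Nat zero)) (succ zero)


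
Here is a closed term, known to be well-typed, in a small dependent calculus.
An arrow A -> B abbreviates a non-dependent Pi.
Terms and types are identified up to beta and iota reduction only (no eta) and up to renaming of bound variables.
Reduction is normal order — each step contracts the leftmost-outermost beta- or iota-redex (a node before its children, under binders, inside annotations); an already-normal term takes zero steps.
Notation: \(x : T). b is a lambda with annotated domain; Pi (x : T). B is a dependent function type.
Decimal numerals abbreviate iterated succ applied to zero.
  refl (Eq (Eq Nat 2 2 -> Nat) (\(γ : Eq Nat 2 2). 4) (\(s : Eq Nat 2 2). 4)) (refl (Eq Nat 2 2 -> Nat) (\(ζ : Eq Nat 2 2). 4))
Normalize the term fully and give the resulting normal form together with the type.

normal form:
  refl (Eq (Eq Nat 2 2 -> Nat) (\(γ : Eq Nat 2 2). 4) (\(s : Eq Nat 2 2). 4)) (refl (Eq Nat 2 2 -> Nat) (\(ζ : Eq Nat 2 2). 4))
type:
  Eq (Eq (Eq Nat 2 2 -> Nat) (\(γ : Eq Nat 2 2). 4) (\(s : Eq Nat 2 2). 4)) (refl (Eq Nat 2 2 -> Nat) (\(ζ : Eq Nat 2 2). 4)) (refl (Eq Nat 2 2 -> Nat) (\(j : Eq Nat 2 2). 4))
observation: no redex remains anywhere in the term; it is its own normal form.


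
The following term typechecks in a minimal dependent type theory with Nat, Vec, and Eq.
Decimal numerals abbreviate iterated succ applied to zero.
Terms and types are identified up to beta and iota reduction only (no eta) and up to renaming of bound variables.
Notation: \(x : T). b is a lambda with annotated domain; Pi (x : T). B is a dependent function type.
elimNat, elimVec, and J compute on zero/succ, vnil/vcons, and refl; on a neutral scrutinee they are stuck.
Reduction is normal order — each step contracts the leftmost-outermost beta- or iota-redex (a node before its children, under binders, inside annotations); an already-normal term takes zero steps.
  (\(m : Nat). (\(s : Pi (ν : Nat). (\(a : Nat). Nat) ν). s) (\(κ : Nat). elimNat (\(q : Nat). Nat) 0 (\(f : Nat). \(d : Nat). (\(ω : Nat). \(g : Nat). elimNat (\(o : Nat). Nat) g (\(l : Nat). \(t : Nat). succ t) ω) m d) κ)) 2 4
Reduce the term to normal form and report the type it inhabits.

resulting normal form:
  8
the term's type:
  Nat


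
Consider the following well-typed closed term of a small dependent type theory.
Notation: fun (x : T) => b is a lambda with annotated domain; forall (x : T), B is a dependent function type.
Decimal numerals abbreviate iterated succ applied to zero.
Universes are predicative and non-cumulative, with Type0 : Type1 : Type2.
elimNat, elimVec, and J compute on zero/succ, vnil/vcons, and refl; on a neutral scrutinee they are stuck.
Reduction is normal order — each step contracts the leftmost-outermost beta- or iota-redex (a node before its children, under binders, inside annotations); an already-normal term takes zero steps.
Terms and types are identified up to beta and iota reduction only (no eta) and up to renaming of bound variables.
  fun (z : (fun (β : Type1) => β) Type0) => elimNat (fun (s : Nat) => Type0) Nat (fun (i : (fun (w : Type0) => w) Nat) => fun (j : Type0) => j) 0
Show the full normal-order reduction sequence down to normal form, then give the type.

normal-order reduction:
  fun (z : (fun (β : Type1) => β) Type0) => elimNat (fun (s : Nat) => Type0) Nat (fun (i : (fun (w : Type0) => w) Nat) => fun (j : Type0) => j) 0
  ~> fun (z : Type0) => elimNat (fun (β : Nat) => Type0) Nat (fun (s : (fun (i : Type0) => i) Nat) => fun (w : Type0) => w) 0
  ~> fun (z : Type0) => Nat
type:
  forall (z : Type0), Type0


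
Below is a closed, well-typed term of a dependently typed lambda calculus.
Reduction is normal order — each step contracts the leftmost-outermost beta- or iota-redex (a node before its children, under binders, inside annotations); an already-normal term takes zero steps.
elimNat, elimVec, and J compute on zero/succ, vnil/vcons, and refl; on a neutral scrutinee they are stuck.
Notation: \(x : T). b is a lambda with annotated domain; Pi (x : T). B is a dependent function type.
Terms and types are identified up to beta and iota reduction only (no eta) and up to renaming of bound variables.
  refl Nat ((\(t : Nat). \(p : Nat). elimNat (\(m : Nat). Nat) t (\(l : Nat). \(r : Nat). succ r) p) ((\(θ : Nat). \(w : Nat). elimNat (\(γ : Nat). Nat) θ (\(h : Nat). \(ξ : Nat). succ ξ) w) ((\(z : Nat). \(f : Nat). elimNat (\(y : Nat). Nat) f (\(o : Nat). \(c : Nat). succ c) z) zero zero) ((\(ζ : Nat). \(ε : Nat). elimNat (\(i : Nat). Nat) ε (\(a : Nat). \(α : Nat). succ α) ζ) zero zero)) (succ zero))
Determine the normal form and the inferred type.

reduced normal form:
  refl Nat (succ zero)
type:
  Eq Nat (succ zero) (succ zero)


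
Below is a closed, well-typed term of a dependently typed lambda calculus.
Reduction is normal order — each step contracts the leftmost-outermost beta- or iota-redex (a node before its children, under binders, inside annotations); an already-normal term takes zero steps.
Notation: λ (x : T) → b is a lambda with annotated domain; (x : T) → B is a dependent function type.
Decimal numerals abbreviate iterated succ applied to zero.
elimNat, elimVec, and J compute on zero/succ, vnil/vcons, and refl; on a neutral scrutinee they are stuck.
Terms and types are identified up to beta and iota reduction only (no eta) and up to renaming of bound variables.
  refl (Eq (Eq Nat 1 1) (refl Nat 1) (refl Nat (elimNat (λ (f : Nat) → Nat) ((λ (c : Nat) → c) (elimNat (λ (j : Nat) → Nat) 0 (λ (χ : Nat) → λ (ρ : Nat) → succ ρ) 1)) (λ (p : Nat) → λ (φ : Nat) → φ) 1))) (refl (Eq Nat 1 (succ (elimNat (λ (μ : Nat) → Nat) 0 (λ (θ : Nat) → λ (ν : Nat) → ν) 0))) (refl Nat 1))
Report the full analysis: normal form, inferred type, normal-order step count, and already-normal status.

resulting normal form:
  refl (Eq (Eq Nat 1 1) (refl Nat 1) (refl Nat 1)) (refl (Eq Nat 1 1) (refl Nat 1))
inferred type:
  Eq (Eq (Eq Nat 1 1) (refl Nat 1) (refl Nat 1)) (refl (Eq Nat 1 1) (refl Nat 1)) (refl (Eq Nat 1 1) (refl Nat 1))
steps to reach normal form (normal order): 10
term was already normal: no
first contracted redex: an elimNat iota-redex


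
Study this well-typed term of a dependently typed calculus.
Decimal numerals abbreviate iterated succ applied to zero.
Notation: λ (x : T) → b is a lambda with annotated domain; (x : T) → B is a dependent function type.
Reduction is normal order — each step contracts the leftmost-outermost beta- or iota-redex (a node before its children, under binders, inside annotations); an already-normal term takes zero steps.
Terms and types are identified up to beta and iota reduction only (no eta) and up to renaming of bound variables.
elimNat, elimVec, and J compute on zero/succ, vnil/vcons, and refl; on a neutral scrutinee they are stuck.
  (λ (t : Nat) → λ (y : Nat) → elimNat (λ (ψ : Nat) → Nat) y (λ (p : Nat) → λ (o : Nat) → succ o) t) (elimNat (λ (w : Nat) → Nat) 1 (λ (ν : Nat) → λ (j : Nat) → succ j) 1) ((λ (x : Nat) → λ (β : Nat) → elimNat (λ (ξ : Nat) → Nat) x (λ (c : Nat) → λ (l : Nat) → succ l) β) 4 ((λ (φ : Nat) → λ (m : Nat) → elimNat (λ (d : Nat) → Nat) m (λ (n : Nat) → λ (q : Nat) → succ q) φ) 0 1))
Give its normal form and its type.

reduced normal form:
  7
type:
  Nat


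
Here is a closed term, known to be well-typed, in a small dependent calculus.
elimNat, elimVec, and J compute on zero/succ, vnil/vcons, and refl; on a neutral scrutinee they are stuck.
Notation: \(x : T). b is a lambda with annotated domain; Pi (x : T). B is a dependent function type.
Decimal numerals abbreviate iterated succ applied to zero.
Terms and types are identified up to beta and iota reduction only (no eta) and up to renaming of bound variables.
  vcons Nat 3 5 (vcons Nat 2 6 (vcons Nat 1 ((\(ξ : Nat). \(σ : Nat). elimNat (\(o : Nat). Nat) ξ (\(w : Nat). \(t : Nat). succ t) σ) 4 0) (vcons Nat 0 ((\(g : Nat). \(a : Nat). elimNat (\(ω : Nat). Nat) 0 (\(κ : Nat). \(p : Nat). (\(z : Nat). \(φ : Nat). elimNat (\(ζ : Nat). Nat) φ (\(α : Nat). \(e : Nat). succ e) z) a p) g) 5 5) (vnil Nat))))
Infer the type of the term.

the term's type:
  Vec Nat 4


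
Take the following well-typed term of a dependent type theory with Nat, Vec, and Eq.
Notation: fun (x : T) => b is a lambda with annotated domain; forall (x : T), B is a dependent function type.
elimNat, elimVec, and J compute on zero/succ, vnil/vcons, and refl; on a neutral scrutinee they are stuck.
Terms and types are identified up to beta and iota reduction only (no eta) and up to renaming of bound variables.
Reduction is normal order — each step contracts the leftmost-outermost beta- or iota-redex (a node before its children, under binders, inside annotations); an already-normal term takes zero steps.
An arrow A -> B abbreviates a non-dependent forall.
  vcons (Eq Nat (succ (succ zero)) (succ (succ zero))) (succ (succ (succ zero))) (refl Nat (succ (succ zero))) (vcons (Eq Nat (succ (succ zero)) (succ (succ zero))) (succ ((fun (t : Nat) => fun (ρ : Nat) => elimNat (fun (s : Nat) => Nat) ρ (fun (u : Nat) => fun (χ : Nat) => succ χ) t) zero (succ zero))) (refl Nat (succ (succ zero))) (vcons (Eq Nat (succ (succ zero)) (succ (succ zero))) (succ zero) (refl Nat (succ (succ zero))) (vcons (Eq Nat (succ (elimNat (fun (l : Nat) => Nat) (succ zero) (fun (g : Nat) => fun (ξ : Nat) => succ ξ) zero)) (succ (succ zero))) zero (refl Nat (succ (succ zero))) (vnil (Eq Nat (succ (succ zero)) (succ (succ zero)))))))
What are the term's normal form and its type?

normal form:
  vcons (Eq Nat (succ (succ zero)) (succ (succ zero))) (succ (succ (succ zero))) (refl Nat (succ (succ zero))) (vcons (Eq Nat (succ (succ zero)) (succ (succ zero))) (succ (succ zero)) (refl Nat (succ (succ zero))) (vcons (Eq Nat (succ (succ zero)) (succ (succ zero))) (succ zero) (refl Nat (succ (succ zero))) (vcons (Eq Nat (succ (succ zero)) (succ (succ zero))) zero (refl Nat (succ (succ zero))) (vnil (Eq Nat (succ (succ zero)) (succ (succ zero)))))))
inferred type:
  Vec (Eq Nat (succ (succ zero)) (succ (succ zero))) (succ (succ (succ (succ zero))))
observation: the term reaches its normal form after 4 normal-order steps.


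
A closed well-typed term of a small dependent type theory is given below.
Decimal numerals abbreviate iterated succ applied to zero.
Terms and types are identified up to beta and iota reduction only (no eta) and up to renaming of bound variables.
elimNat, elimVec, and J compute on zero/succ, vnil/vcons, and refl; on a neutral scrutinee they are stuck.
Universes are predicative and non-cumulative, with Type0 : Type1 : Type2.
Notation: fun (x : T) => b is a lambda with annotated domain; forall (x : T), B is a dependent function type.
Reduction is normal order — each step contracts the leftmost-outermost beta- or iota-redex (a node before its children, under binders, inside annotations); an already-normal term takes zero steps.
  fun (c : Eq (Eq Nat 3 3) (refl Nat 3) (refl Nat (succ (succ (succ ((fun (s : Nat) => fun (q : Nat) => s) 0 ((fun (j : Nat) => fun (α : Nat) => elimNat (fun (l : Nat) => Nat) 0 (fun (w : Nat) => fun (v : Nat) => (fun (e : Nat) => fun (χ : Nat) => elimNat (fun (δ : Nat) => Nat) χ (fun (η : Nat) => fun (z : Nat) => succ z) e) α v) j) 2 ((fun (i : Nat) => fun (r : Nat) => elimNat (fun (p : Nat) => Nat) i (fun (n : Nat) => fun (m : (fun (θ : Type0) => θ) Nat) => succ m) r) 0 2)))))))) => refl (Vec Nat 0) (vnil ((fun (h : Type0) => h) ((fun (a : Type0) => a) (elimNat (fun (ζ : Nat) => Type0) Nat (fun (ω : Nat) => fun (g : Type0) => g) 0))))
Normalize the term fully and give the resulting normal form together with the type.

reduced normal form:
  fun (c : Eq (Eq Nat 3 3) (refl Nat 3) (refl Nat 3)) => refl (Vec Nat 0) (vnil Nat)
the term's type:
  forall (c : Eq (Eq Nat 3 3) (refl Nat 3) (refl Nat 3)), Eq (Vec Nat 0) (vnil Nat) (vnil Nat)
observation: 5 normal-order steps normalize the term, beginning with a beta-redex.


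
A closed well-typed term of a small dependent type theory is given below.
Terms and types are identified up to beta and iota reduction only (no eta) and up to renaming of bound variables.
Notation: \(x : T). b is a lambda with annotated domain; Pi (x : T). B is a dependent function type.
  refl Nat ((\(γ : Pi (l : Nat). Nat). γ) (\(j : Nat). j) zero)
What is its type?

type:
  Eq Nat zero zero


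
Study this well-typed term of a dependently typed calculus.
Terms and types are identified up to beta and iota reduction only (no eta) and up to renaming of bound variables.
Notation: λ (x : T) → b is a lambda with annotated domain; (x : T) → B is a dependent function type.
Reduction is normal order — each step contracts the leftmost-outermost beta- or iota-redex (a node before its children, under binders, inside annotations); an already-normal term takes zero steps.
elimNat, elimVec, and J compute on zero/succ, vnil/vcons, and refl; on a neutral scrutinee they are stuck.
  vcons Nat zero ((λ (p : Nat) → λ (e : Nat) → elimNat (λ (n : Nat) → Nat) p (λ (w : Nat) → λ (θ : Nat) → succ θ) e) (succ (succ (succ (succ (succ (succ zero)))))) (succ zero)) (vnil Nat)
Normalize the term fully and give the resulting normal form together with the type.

normal form:
  vcons Nat zero (succ (succ (succ (succ (succ (succ (succ zero))))))) (vnil Nat)
inferred type:
  Vec Nat (succ zero)
observation: the term reaches its normal form after 6 normal-order steps.


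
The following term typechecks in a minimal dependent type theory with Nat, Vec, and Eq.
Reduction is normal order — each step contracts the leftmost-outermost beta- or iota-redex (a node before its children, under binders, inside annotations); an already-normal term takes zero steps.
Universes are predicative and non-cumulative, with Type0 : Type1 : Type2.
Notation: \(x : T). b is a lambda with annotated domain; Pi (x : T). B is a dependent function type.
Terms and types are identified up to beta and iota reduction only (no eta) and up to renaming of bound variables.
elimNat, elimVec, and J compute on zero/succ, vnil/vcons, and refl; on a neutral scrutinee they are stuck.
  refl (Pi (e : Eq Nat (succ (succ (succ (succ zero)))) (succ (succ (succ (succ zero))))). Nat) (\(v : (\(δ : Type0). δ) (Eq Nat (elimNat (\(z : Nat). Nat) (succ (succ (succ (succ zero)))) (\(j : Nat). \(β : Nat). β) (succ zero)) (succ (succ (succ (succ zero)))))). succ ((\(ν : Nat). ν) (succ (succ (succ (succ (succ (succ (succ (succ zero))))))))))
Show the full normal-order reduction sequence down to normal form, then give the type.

normal-order reduction sequence:
  refl (Pi (e : Eq Nat (succ (succ (succ (succ zero)))) (succ (succ (succ (succ zero))))). Nat) (\(v : (\(δ : Type0). δ) (Eq Nat (elimNat (\(z : Nat). Nat) (succ (succ (succ (succ zero)))) (\(j : Nat). \(β : Nat). β) (succ zero)) (succ (succ (succ (succ zero)))))). succ ((\(ν : Nat). ν) (succ (succ (succ (succ (succ (succ (succ (succ zero))))))))))
  ~> refl (Pi (e : Eq Nat (succ (succ (succ (succ zero)))) (succ (succ (succ (succ zero))))). Nat) (\(v : Eq Nat (elimNat (\(δ : Nat). Nat) (succ (succ (succ (succ zero)))) (\(z : Nat). \(j : Nat). j) (succ zero)) (succ (succ (succ (succ zero))))). succ ((\(β : Nat). β) (succ (succ (succ (succ (succ (succ (succ (succ zero))))))))))
  ~> refl (Pi (e : Eq Nat (succ (succ (succ (succ zero)))) (succ (succ (succ (succ zero))))). Nat) (\(v : Eq Nat ((\(δ : Nat). \(z : Nat). z) zero (elimNat (\(j : Nat). Nat) (succ (succ (succ (succ zero)))) (\(β : Nat). \(ν : Nat). ν) zero)) (succ (succ (succ (succ zero))))). succ ((\(i : Nat). i) (succ (succ (succ (succ (succ (succ (succ (succ zero))))))))))
  ~> refl (Pi (e : Eq Nat (succ (succ (succ (succ zero)))) (succ (succ (succ (succ zero))))). Nat) (\(v : Eq Nat ((\(δ : Nat). δ) (elimNat (\(z : Nat). Nat) (succ (succ (succ (succ zero)))) (\(j : Nat). \(β : Nat). β) zero)) (succ (succ (succ (succ zero))))). succ ((\(ν : Nat). ν) (succ (succ (succ (succ (succ (succ (succ (succ zero))))))))))
  ~> refl (Pi (e : Eq Nat (succ (succ (succ (succ zero)))) (succ (succ (succ (succ zero))))). Nat) (\(v : Eq Nat (elimNat (\(δ : Nat). Nat) (succ (succ (succ (succ zero)))) (\(z : Nat). \(j : Nat). j) zero) (succ (succ (succ (succ zero))))). succ ((\(β : Nat). β) (succ (succ (succ (succ (succ (succ (succ (succ zero))))))))))
  ~> refl (Pi (e : Eq Nat (succ (succ (succ (succ zero)))) (succ (succ (succ (succ zero))))). Nat) (\(v : Eq Nat (succ (succ (succ (succ zero)))) (succ (succ (succ (succ zero))))). succ ((\(δ : Nat). δ) (succ (succ (succ (succ (succ (succ (succ (succ zero))))))))))
  ~> refl (Pi (e : Eq Nat (succ (succ (succ (succ zero)))) (succ (succ (succ (succ zero))))). Nat) (\(v : Eq Nat (succ (succ (succ (succ zero)))) (succ (succ (succ (succ zero))))). succ (succ (succ (succ (succ (succ (succ (succ (succ zero)))))))))
inferred type:
  Eq (Pi (e : Eq Nat (succ (succ (succ (succ zero)))) (succ (succ (succ (succ zero))))). Nat) (\(v : Eq Nat (succ (succ (succ (succ zero)))) (succ (succ (succ (succ zero))))). succ (succ (succ (succ (succ (succ (succ (succ (succ zero))))))))) (\(δ : Eq Nat (succ (succ (succ (succ zero)))) (succ (succ (succ (succ zero))))). succ (succ (succ (succ (succ (succ (succ (succ (succ zero)))))))))


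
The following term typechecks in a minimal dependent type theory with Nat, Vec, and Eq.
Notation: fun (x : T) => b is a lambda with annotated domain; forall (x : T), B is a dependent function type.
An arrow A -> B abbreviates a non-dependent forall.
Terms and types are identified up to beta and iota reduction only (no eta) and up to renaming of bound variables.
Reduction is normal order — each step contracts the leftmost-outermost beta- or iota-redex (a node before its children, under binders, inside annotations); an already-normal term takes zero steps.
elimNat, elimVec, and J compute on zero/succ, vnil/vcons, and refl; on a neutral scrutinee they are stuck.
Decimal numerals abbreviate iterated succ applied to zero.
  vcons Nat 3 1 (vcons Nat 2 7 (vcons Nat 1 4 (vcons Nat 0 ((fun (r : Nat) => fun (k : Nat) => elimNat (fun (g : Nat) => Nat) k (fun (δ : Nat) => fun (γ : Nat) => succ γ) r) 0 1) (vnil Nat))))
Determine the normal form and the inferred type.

reduced normal form:
  vcons Nat 3 1 (vcons Nat 2 7 (vcons Nat 1 4 (vcons Nat 0 1 (vnil Nat))))
inferred type:
  Vec Nat 4


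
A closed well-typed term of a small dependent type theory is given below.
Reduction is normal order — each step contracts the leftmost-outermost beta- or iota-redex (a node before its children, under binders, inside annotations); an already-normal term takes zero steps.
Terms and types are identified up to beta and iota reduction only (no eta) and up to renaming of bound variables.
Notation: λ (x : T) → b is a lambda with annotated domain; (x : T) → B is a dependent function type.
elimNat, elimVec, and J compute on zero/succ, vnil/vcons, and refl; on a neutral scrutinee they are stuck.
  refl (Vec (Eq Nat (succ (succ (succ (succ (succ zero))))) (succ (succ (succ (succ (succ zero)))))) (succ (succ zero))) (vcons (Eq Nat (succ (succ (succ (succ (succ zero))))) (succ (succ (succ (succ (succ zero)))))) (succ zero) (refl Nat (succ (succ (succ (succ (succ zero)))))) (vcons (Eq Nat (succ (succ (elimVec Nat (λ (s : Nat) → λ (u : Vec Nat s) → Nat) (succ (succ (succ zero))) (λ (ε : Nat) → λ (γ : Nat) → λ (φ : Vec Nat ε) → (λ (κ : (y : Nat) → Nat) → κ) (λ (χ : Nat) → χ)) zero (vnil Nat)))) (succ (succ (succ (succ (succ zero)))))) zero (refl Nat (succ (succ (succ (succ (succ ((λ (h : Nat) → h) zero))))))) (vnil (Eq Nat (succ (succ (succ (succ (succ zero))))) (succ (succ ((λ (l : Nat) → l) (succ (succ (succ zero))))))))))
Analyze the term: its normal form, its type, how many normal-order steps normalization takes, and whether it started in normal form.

resulting normal form:
  refl (Vec (Eq Nat (succ (succ (succ (succ (succ zero))))) (succ (succ (succ (succ (succ zero)))))) (succ (succ zero))) (vcons (Eq Nat (succ (succ (succ (succ (succ zero))))) (succ (succ (succ (succ (succ zero)))))) (succ zero) (refl Nat (succ (succ (succ (succ (succ zero)))))) (vcons (Eq Nat (succ (succ (succ (succ (succ zero))))) (succ (succ (succ (succ (succ zero)))))) zero (refl Nat (succ (succ (succ (succ (succ zero)))))) (vnil (Eq Nat (succ (succ (succ (succ (succ zero))))) (succ (succ (succ (succ (succ zero)))))))))
type:
  Eq (Vec (Eq Nat (succ (succ (succ (succ (succ zero))))) (succ (succ (succ (succ (succ zero)))))) (succ (succ zero))) (vcons (Eq Nat (succ (succ (succ (succ (succ zero))))) (succ (succ (succ (succ (succ zero)))))) (succ zero) (refl Nat (succ (succ (succ (succ (succ zero)))))) (vcons (Eq Nat (succ (succ (succ (succ (succ zero))))) (succ (succ (succ (succ (succ zero)))))) zero (refl Nat (succ (succ (succ (succ (succ zero)))))) (vnil (Eq Nat (succ (succ (succ (succ (succ zero))))) (succ (succ (succ (succ (succ zero))))))))) (vcons (Eq Nat (succ (succ (succ (succ (succ zero))))) (succ (succ (succ (succ (succ zero)))))) (succ zero) (refl Nat (succ (succ (succ (succ (succ zero)))))) (vcons (Eq Nat (succ (succ (succ (succ (succ zero))))) (succ (succ (succ (succ (succ zero)))))) zero (refl Nat (succ (succ (succ (succ (succ zero)))))) (vnil (Eq Nat (succ (succ (succ (succ (succ zero))))) (succ (succ (succ (succ (succ zero)))))))))
normal-order step count: 3
term was already normal: no
first contracted redex: an elimVec iota-redex


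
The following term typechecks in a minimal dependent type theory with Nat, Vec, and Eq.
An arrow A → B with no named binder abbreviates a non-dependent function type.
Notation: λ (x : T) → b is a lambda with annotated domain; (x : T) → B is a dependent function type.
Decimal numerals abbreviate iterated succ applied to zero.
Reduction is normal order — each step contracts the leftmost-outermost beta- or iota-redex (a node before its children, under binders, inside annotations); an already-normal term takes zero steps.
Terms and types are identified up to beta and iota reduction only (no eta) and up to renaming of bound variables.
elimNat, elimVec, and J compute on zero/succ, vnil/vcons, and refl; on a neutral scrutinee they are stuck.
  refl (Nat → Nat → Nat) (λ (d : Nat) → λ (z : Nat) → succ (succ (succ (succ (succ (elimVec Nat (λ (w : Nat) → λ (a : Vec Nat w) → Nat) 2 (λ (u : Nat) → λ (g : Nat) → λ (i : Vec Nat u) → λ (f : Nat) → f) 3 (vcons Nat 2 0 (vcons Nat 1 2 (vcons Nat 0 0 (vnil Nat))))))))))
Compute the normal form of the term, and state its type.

resulting normal form:
  refl (Nat → Nat → Nat) (λ (d : Nat) → λ (z : Nat) → 7)
the term's type:
  Eq (Nat → Nat → Nat) (λ (d : Nat) → λ (z : Nat) → 7) (λ (w : Nat) → λ (a : Nat) → 7)


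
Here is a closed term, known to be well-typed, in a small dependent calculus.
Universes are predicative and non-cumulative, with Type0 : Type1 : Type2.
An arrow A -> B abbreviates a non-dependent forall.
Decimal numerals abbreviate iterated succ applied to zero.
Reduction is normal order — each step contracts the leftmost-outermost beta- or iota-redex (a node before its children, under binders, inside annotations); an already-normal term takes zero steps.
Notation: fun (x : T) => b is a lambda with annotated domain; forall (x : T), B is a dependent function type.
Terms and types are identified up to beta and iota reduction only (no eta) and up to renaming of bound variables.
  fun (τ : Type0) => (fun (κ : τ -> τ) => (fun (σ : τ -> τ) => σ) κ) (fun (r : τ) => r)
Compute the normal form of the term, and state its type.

normal form:
  fun (τ : Type0) => fun (κ : τ) => κ
inferred type:
  forall (τ : Type0), τ -> τ


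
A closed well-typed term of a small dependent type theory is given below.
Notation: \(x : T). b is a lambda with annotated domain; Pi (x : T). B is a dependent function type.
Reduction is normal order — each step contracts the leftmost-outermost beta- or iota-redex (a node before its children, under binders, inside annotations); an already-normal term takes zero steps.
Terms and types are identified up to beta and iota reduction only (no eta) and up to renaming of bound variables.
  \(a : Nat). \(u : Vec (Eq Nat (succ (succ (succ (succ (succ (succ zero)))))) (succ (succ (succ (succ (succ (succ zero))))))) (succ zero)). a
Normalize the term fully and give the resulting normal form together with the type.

normal form:
  \(a : Nat). \(u : Vec (Eq Nat (succ (succ (succ (succ (succ (succ zero)))))) (succ (succ (succ (succ (succ (succ zero))))))) (succ zero)). a
inferred type:
  Pi (a : Nat). Pi (u : Vec (Eq Nat (succ (succ (succ (succ (succ (succ zero)))))) (succ (succ (succ (succ (succ (succ zero))))))) (succ zero)). Nat
observation: no redex remains anywhere in the term; it is its own normal form.


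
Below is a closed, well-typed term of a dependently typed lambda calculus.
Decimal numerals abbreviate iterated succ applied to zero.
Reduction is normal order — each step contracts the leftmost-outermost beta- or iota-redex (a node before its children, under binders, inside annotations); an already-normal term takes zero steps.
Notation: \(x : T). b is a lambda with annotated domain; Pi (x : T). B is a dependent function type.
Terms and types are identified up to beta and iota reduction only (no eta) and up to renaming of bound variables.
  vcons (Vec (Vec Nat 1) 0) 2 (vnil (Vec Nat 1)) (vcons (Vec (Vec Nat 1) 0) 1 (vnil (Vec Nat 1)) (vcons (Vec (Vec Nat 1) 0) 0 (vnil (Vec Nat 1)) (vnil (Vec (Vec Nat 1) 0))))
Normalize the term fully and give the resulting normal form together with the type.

resulting normal form:
  vcons (Vec (Vec Nat 1) 0) 2 (vnil (Vec Nat 1)) (vcons (Vec (Vec Nat 1) 0) 1 (vnil (Vec Nat 1)) (vcons (Vec (Vec Nat 1) 0) 0 (vnil (Vec Nat 1)) (vnil (Vec (Vec Nat 1) 0))))
the term's type:
  Vec (Vec (Vec Nat 1) 0) 3


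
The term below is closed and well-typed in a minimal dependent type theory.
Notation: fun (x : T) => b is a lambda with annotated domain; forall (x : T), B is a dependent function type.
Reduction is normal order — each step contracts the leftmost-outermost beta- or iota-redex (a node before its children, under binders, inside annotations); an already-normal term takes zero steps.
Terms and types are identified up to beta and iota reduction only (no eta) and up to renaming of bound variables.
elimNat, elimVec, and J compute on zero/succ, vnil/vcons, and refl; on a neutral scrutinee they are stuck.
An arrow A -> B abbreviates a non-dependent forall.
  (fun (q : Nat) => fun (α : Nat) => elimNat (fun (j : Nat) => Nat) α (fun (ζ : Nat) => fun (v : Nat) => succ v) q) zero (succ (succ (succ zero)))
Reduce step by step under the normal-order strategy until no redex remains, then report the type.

normal-order reduction:
  (fun (q : Nat) => fun (α : Nat) => elimNat (fun (j : Nat) => Nat) α (fun (ζ : Nat) => fun (v : Nat) => succ v) q) zero (succ (succ (succ zero)))
  ~> (fun (q : Nat) => elimNat (fun (α : Nat) => Nat) q (fun (j : Nat) => fun (ζ : Nat) => succ ζ) zero) (succ (succ (succ zero)))
  ~> elimNat (fun (q : Nat) => Nat) (succ (succ (succ zero))) (fun (α : Nat) => fun (j : Nat) => succ j) zero
  ~> succ (succ (succ zero))
inferred type:
  Nat


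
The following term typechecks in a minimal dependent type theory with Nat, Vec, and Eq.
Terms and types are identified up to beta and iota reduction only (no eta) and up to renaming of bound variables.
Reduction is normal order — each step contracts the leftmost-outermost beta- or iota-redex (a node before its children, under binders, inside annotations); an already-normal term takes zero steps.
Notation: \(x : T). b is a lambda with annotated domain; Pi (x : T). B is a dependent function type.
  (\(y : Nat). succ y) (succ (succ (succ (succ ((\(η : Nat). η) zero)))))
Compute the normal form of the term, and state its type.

normal form:
  succ (succ (succ (succ (succ zero))))
inferred type:
  Nat


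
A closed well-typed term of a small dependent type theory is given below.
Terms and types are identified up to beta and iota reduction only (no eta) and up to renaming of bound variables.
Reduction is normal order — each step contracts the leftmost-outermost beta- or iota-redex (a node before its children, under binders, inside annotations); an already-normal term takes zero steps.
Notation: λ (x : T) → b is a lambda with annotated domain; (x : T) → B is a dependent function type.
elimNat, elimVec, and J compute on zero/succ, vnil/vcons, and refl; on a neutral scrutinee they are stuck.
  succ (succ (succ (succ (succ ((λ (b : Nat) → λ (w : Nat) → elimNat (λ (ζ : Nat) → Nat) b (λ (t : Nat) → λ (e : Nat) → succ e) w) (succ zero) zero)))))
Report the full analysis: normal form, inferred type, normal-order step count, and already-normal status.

reduced normal form:
  succ (succ (succ (succ (succ (succ zero)))))
inferred type:
  Nat
reduction steps (normal order): 3
already normal: no
first contracted redex: a beta-redex


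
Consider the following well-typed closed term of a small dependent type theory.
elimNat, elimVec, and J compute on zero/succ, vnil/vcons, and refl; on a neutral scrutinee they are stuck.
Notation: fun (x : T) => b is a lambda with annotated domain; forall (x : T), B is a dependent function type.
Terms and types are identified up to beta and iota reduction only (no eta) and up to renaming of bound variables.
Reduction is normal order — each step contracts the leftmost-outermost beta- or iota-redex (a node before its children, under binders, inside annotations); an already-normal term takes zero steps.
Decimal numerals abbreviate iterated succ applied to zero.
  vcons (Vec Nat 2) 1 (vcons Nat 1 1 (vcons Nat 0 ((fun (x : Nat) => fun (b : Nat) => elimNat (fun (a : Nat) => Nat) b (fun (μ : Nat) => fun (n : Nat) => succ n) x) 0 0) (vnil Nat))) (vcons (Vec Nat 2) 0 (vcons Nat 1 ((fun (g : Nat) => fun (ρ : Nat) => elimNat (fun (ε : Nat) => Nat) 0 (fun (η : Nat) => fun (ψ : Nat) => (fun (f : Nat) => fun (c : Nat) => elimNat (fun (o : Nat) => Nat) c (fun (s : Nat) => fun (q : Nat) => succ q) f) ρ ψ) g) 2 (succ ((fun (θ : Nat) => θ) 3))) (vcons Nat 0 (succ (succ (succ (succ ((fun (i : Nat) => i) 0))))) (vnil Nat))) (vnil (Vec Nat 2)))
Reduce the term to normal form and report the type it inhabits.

reduced normal form:
  vcons (Vec Nat 2) 1 (vcons Nat 1 1 (vcons Nat 0 0 (vnil Nat))) (vcons (Vec Nat 2) 0 (vcons Nat 1 8 (vcons Nat 0 4 (vnil Nat))) (vnil (Vec Nat 2)))
type:
  Vec (Vec Nat 2) 2
observation: the first redex contracted is a beta-redex; the normal form is reached in 45 normal-order steps.


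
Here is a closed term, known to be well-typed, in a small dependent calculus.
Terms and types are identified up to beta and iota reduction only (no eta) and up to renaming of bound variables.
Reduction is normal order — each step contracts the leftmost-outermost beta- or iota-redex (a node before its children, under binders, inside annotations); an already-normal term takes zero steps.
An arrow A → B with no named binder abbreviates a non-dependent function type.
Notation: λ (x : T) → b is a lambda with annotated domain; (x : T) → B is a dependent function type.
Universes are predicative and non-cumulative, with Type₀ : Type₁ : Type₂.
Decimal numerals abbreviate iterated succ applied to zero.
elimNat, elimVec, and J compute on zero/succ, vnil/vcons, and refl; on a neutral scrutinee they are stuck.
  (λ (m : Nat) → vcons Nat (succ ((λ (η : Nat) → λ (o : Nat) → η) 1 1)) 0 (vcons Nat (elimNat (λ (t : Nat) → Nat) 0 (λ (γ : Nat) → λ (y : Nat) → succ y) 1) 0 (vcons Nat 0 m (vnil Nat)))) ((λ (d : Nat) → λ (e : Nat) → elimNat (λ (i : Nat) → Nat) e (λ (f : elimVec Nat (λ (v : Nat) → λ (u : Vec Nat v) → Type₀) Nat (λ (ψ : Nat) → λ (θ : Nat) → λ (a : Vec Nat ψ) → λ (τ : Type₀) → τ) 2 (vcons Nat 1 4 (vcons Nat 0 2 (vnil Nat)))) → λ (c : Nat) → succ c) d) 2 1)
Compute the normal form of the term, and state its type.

normal form:
  vcons Nat 2 0 (vcons Nat 1 0 (vcons Nat 0 3 (vnil Nat)))
inferred type:
  Vec Nat 3
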